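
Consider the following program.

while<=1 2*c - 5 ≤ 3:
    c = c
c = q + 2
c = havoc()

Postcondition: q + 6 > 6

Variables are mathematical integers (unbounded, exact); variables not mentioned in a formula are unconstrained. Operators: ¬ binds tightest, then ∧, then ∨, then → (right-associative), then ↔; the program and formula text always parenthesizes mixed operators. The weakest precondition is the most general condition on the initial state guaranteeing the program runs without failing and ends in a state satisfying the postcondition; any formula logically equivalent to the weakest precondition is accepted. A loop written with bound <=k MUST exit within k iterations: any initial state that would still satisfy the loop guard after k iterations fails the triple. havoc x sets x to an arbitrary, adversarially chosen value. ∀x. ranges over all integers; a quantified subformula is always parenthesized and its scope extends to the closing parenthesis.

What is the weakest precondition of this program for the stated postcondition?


Working backward. After the program, the postcondition q + 6 > 6 must hold; in canonical form it is q > 0.
Before havoc c: q > 0
Before c := q + 2: q > 0
Before the loop (bound <=1), unroll the exhaustion recursion (WP_0 = exit-now case; WP_j = one more guarded iteration, up to j = 1):
  WP_0: (¬(2*c ≤ 8)) ∧ q > 0
  WP_1: (2*c ≤ 8 → ((¬(2*c ≤ 8)) ∧ q > 0)) ∧ ((¬(2*c ≤ 8)) → q > 0)
So before the loop: (2*c ≤ 8 → ((¬(2*c ≤ 8)) ∧ q > 0)) ∧ ((¬(2*c ≤ 8)) → q > 0)
Answer: WP = (2*c ≤ 8 → ((¬(2*c ≤ 8)) ∧ q > 0)) ∧ ((¬(2*c ≤ 8)) → q > 0)


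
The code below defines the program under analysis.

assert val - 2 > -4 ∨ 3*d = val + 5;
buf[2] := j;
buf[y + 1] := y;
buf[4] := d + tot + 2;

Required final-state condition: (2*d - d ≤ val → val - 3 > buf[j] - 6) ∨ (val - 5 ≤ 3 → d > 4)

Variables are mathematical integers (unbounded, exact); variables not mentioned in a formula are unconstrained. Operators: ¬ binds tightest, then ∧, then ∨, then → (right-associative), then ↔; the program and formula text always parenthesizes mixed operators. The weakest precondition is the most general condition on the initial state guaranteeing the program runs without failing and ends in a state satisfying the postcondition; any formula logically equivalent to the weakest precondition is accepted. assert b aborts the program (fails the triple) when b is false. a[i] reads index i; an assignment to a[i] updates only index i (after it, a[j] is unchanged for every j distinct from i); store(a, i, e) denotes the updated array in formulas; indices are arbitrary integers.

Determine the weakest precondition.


Working backward. After the program, the postcondition (2*d - d ≤ val → val - 3 > buf[j] - 6) ∨ (val - 5 ≤ 3 → d > 4) must hold; in canonical form it is (d ≤ val → val > buf[j] - 3) ∨ (val ≤ 8 → d > 4).
Before buf[4] := d + tot + 2: (d ≤ val → val > store(buf, 4, d + tot + 2)[j] - 3) ∨ (val ≤ 8 → d > 4)
Before buf[y + 1] := y: (d ≤ val → val > store(store(buf, y + 1, y), 4, d + tot + 2)[j] - 3) ∨ (val ≤ 8 → d > 4)
Before buf[2] := j: (d ≤ val → val > store(store(store(buf, 2, j), y + 1, y), 4, d + tot + 2)[j] - 3) ∨ (val ≤ 8 → d > 4)
Before assert val - 2 > -4 ∨ 3*d = val + 5: (val > -2 ∨ 3*d = val + 5) ∧ ((d ≤ val → val > store(store(store(buf, 2, j), y + 1, y), 4, d + tot + 2)[j] - 3) ∨ (val ≤ 8 → d > 4))
Answer: WP = (val > -2 ∨ 3*d = val + 5) ∧ ((d ≤ val → val > store(store(store(buf, 2, j), y + 1, y), 4, d + tot + 2)[j] - 3) ∨ (val ≤ 8 → d > 4))


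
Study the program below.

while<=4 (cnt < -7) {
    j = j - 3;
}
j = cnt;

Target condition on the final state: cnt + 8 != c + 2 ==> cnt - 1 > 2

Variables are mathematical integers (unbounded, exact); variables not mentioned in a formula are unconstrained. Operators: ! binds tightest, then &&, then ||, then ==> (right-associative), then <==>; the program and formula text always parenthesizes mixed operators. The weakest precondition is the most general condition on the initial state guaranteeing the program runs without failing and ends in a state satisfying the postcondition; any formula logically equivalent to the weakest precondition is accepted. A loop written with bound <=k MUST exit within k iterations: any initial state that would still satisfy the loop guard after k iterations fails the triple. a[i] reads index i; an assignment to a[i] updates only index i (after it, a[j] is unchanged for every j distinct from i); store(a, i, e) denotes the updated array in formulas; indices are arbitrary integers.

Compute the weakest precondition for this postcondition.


Working backward. After the program, the postcondition cnt + 8 != c + 2 ==> cnt - 1 > 2 must hold; in canonical form it is cnt != c - 6 ==> cnt > 3.
Before j := cnt: cnt != c - 6 ==> cnt > 3
Before the loop (bound <=4), unroll the exhaustion recursion (WP_0 = exit-now case; WP_j = one more guarded iteration, up to j = 4):
  WP_0: (!(cnt < -7)) && (cnt != c - 6 ==> cnt > 3)
  WP_1: (cnt < -7 ==> ((!(cnt < -7)) && (cnt != c - 6 ==> cnt > 3))) && ((!(cnt < -7)) ==> (cnt != c - 6 ==> cnt > 3))
  WP_2: (cnt < -7 ==> ((cnt < -7 ==> ((!(cnt < -7)) && (cnt != c - 6 ==> cnt > 3))) && ((!(cnt < -7)) ==> (cnt != c - 6 ==> cnt > 3)))) && ((!(cnt < -7)) ==> (cnt != c - 6 ==> cnt > 3))
  WP_3: (cnt < -7 ==> ((cnt < -7 ==> ((cnt < -7 ==> ((!(cnt < -7)) && (cnt != c - 6 ==> cnt > 3))) && ((!(cnt < -7)) ==> (cnt != c - 6 ==> cnt > 3)))) && ((!(cnt < -7)) ==> (cnt != c - 6 ==> cnt > 3)))) && ((!(cnt < -7)) ==> (cnt != c - 6 ==> cnt > 3))
  WP_4: (cnt < -7 ==> ((cnt < -7 ==> ((cnt < -7 ==> ((cnt < -7 ==> ((!(cnt < -7)) && (cnt != c - 6 ==> cnt > 3))) && ((!(cnt < -7)) ==> (cnt != c - 6 ==> cnt > 3)))) && ((!(cnt < -7)) ==> (cnt != c - 6 ==> cnt > 3)))) && ((!(cnt < -7)) ==> (cnt != c - 6 ==> cnt > 3)))) && ((!(cnt < -7)) ==> (cnt != c - 6 ==> cnt > 3))
So before the loop: (cnt < -7 ==> ((cnt < -7 ==> ((cnt < -7 ==> ((cnt < -7 ==> ((!(cnt < -7)) && (cnt != c - 6 ==> cnt > 3))) && ((!(cnt < -7)) ==> (cnt != c - 6 ==> cnt > 3)))) && ((!(cnt < -7)) ==> (cnt != c - 6 ==> cnt > 3)))) && ((!(cnt < -7)) ==> (cnt != c - 6 ==> cnt > 3)))) && ((!(cnt < -7)) ==> (cnt != c - 6 ==> cnt > 3))
Answer: WP = (cnt < -7 ==> ((cnt < -7 ==> ((cnt < -7 ==> ((cnt < -7 ==> ((!(cnt < -7)) && (cnt != c - 6 ==> cnt > 3))) && ((!(cnt < -7)) ==> (cnt != c - 6 ==> cnt > 3)))) && ((!(cnt < -7)) ==> (cnt != c - 6 ==> cnt > 3)))) && ((!(cnt < -7)) ==> (cnt != c - 6 ==> cnt > 3)))) && ((!(cnt < -7)) ==> (cnt != c - 6 ==> cnt > 3))


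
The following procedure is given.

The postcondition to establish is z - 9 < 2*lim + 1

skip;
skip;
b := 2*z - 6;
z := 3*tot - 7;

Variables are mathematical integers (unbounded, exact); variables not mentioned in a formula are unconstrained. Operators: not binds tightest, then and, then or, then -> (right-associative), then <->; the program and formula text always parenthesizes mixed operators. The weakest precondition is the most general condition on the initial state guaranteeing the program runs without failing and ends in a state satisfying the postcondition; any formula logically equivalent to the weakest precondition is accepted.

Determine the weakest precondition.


Working backward. After the program, the postcondition z - 9 < 2*lim + 1 must hold; in canonical form it is z < 2*lim + 10.
Before z := 3*tot - 7: 3*tot < 2*lim + 17
Before b := 2*z - 6: 3*tot < 2*lim + 17
Before skip: 3*tot < 2*lim + 17
Before skip: 3*tot < 2*lim + 17
Answer: WP = 3*tot < 2*lim + 17


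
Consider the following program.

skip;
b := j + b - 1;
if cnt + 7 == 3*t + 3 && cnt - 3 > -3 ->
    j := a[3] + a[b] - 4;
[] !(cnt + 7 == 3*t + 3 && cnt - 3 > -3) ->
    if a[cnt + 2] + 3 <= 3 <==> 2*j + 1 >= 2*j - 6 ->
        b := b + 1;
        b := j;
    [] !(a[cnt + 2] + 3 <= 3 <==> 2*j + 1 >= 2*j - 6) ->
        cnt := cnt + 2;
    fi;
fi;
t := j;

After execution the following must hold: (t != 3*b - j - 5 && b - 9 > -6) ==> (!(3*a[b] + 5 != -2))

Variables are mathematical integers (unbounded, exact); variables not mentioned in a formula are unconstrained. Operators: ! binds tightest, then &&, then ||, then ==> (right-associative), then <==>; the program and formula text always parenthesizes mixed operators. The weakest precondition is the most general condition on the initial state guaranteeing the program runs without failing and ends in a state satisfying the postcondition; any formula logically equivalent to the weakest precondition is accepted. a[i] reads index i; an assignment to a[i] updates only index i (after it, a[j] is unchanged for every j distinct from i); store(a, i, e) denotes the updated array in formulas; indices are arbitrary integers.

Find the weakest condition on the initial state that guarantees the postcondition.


Working backward. After the program, the postcondition (t != 3*b - j - 5 && b - 9 > -6) ==> (!(3*a[b] + 5 != -2)) must hold; in canonical form it is (j + t != 3*b - 5 && b > 3) ==> (!(3*a[b] != -7)).
Before t := j: (2*j != 3*b - 5 && b > 3) ==> (!(3*a[b] != -7))
Then branch requires (2*a[3] + 2*a[b] != 3*b + 3 && b > 3) ==> (!(3*a[b] != -7)); else branch requires (a[cnt + 2] <= 0 ==> ((j != 5 && j > 3) ==> (!(3*a[j] != -7)))) && ((!(a[cnt + 2] <= 0)) ==> ((2*j != 3*b - 5 && b > 3) ==> (!(3*a[b] != -7)))).
Before the if: ((cnt == 3*t - 4 && cnt > 0) ==> ((2*a[3] + 2*a[b] != 3*b + 3 && b > 3) ==> (!(3*a[b] != -7)))) && ((!(cnt == 3*t - 4 && cnt > 0)) ==> ((a[cnt + 2] <= 0 ==> ((j != 5 && j > 3) ==> (!(3*a[j] != -7)))) && ((!(a[cnt + 2] <= 0)) ==> ((2*j != 3*b - 5 && b > 3) ==> (!(3*a[b] != -7))))))
Before b := j + b - 1: ((cnt == 3*t - 4 && cnt > 0) ==> ((2*a[3] + 2*a[b + j - 1] != 3*b + 3*j && b + j > 4) ==> (!(3*a[b + j - 1] != -7)))) && ((!(cnt == 3*t - 4 && cnt > 0)) ==> ((a[cnt + 2] <= 0 ==> ((j != 5 && j > 3) ==> (!(3*a[j] != -7)))) && ((!(a[cnt + 2] <= 0)) ==> ((3*b + j != 8 && b + j > 4) ==> (!(3*a[b + j - 1] != -7))))))
Before skip: ((cnt == 3*t - 4 && cnt > 0) ==> ((2*a[3] + 2*a[b + j - 1] != 3*b + 3*j && b + j > 4) ==> (!(3*a[b + j - 1] != -7)))) && ((!(cnt == 3*t - 4 && cnt > 0)) ==> ((a[cnt + 2] <= 0 ==> ((j != 5 && j > 3) ==> (!(3*a[j] != -7)))) && ((!(a[cnt + 2] <= 0)) ==> ((3*b + j != 8 && b + j > 4) ==> (!(3*a[b + j - 1] != -7))))))
Answer: WP = ((cnt == 3*t - 4 && cnt > 0) ==> ((2*a[3] + 2*a[b + j - 1] != 3*b + 3*j && b + j > 4) ==> (!(3*a[b + j - 1] != -7)))) && ((!(cnt == 3*t - 4 && cnt > 0)) ==> ((a[cnt + 2] <= 0 ==> ((j != 5 && j > 3) ==> (!(3*a[j] != -7)))) && ((!(a[cnt + 2] <= 0)) ==> ((3*b + j != 8 && b + j > 4) ==> (!(3*a[b + j - 1] != -7))))))


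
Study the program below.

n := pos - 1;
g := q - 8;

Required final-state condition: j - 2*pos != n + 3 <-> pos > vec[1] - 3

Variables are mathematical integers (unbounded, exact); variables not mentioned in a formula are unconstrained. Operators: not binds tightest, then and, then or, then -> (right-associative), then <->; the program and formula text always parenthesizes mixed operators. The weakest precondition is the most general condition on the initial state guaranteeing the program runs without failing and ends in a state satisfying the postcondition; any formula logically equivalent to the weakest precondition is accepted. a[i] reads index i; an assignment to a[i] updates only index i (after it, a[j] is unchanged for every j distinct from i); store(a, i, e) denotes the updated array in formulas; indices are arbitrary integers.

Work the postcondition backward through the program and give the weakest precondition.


Working backward. After the program, the postcondition j - 2*pos != n + 3 <-> pos > vec[1] - 3 must hold; in canonical form it is j != n + 2*pos + 3 <-> pos > vec[1] - 3.
Before g := q - 8: j != n + 2*pos + 3 <-> pos > vec[1] - 3
Before n := pos - 1: j != 3*pos + 2 <-> pos > vec[1] - 3
Answer: WP = j != 3*pos + 2 <-> pos > vec[1] - 3


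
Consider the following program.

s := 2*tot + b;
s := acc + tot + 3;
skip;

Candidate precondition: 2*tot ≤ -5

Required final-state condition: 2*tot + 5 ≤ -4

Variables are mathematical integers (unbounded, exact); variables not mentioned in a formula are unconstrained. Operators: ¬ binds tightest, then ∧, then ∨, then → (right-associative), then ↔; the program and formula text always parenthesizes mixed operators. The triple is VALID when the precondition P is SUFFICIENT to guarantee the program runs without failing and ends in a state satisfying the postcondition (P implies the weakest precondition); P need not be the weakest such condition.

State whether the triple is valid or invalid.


Working backward. After the program, the postcondition 2*tot + 5 ≤ -4 must hold; in canonical form it is 2*tot ≤ -9.
Before skip: 2*tot ≤ -9
Before s := acc + tot + 3: 2*tot ≤ -9
Before s := 2*tot + b: 2*tot ≤ -9
The weakest precondition is 2*tot ≤ -9.
Check whether 2*tot ≤ -5 implies it.
Countermodel: at the initial state tot = -4, the precondition holds but the weakest precondition fails.
Answer: invalid


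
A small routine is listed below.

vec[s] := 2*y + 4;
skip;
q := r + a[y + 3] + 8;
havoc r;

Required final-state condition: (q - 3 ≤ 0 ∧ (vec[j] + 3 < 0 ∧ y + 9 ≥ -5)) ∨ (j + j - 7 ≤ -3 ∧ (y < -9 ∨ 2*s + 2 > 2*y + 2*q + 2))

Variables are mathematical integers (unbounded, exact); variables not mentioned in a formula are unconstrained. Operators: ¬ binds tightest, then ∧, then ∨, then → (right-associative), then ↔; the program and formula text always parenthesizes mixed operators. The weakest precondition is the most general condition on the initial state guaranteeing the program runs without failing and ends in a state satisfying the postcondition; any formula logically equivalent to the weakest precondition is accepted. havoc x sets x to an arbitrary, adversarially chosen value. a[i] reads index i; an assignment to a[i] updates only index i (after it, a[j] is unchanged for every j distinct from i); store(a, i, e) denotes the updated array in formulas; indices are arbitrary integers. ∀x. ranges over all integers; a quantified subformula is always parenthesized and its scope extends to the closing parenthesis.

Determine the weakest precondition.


Working backward. After the program, the postcondition (q - 3 ≤ 0 ∧ (vec[j] + 3 < 0 ∧ y + 9 ≥ -5)) ∨ (j + j - 7 ≤ -3 ∧ (y < -9 ∨ 2*s + 2 > 2*y + 2*q + 2)) must hold; in canonical form it is (q ≤ 3 ∧ vec[j] < -3 ∧ y ≥ -14) ∨ (2*j ≤ 4 ∧ (y < -9 ∨ 2*s > 2*q + 2*y)).
Before havoc r: (q ≤ 3 ∧ vec[j] < -3 ∧ y ≥ -14) ∨ (2*j ≤ 4 ∧ (y < -9 ∨ 2*s > 2*q + 2*y))
Before q := r + a[y + 3] + 8: (a[y + 3] + r ≤ -5 ∧ vec[j] < -3 ∧ y ≥ -14) ∨ (2*j ≤ 4 ∧ (y < -9 ∨ 2*s > 2*a[y + 3] + 2*r + 2*y + 16))
Before skip: (a[y + 3] + r ≤ -5 ∧ vec[j] < -3 ∧ y ≥ -14) ∨ (2*j ≤ 4 ∧ (y < -9 ∨ 2*s > 2*a[y + 3] + 2*r + 2*y + 16))
Before vec[s] := 2*y + 4: (a[y + 3] + r ≤ -5 ∧ store(vec, s, 2*y + 4)[j] < -3 ∧ y ≥ -14) ∨ (2*j ≤ 4 ∧ (y < -9 ∨ 2*s > 2*a[y + 3] + 2*r + 2*y + 16))
Answer: WP = (a[y + 3] + r ≤ -5 ∧ store(vec, s, 2*y + 4)[j] < -3 ∧ y ≥ -14) ∨ (2*j ≤ 4 ∧ (y < -9 ∨ 2*s > 2*a[y + 3] + 2*r + 2*y + 16))


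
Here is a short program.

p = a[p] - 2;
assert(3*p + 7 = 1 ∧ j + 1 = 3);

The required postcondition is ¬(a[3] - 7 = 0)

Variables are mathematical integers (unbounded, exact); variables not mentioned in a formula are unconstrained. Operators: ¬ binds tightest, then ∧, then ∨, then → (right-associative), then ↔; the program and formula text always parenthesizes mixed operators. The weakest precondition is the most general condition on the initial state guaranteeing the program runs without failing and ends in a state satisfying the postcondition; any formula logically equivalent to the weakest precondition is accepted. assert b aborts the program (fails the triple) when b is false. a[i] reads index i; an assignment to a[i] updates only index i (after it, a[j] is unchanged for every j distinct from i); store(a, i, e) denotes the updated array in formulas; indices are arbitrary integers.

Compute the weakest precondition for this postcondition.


Working backward. After the program, the postcondition ¬(a[3] - 7 = 0) must hold; in canonical form it is ¬(a[3] = 7).
Before assert 3*p + 7 = 1 ∧ j + 1 = 3: 3*p = -6 ∧ j = 2 ∧ (¬(a[3] = 7))
Before p := a[p] - 2: 3*a[p] = 0 ∧ j = 2 ∧ (¬(a[3] = 7))
Answer: WP = 3*a[p] = 0 ∧ j = 2 ∧ (¬(a[3] = 7))


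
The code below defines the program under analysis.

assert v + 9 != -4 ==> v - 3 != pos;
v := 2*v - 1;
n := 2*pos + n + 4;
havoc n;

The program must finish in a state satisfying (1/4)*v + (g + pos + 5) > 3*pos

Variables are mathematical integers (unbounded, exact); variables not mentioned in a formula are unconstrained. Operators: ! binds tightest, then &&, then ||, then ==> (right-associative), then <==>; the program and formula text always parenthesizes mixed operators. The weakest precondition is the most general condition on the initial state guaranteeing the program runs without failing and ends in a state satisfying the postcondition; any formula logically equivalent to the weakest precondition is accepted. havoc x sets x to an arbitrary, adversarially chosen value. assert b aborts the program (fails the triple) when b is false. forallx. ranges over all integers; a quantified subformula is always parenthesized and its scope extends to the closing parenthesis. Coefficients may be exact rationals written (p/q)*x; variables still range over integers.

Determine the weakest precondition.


Working backward. After the program, the postcondition (1/4)*v + (g + pos + 5) > 3*pos must hold; in canonical form it is g + (1/4)*v > 2*pos - 5.
Before havoc n: g + (1/4)*v > 2*pos - 5
Before n := 2*pos + n + 4: g + (1/4)*v > 2*pos - 5
Before v := 2*v - 1: g + (1/2)*v > 2*pos - 19/4
Before assert v + 9 != -4 ==> v - 3 != pos: (v != -13 ==> v != pos + 3) && g + (1/2)*v > 2*pos - 19/4
Answer: WP = (v != -13 ==> v != pos + 3) && g + (1/2)*v > 2*pos - 19/4


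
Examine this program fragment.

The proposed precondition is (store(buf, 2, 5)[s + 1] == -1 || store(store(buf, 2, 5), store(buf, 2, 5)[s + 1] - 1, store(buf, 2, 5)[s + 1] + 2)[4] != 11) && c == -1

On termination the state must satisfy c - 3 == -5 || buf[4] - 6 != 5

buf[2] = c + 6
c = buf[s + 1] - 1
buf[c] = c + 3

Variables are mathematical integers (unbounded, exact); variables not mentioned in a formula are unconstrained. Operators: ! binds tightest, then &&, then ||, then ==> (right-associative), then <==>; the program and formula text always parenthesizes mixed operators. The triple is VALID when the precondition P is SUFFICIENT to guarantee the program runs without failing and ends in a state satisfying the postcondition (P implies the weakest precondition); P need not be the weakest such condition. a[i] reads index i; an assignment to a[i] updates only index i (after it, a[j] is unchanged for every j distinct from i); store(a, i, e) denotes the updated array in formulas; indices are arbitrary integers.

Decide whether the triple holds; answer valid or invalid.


Working backward. After the program, the postcondition c - 3 == -5 || buf[4] - 6 != 5 must hold; in canonical form it is c == -2 || buf[4] != 11.
Before buf[c] := c + 3: c == -2 || store(buf, c, c + 3)[4] != 11
Before c := buf[s + 1] - 1: buf[s + 1] == -1 || store(buf, buf[s + 1] - 1, buf[s + 1] + 2)[4] != 11
Before buf[2] := c + 6: store(buf, 2, c + 6)[s + 1] == -1 || store(store(buf, 2, c + 6), store(buf, 2, c + 6)[s + 1] - 1, store(buf, 2, c + 6)[s + 1] + 2)[4] != 11
The weakest precondition is store(buf, 2, c + 6)[s + 1] == -1 || store(store(buf, 2, c + 6), store(buf, 2, c + 6)[s + 1] - 1, store(buf, 2, c + 6)[s + 1] + 2)[4] != 11.
Check whether (store(buf, 2, 5)[s + 1] == -1 || store(store(buf, 2, 5), store(buf, 2, 5)[s + 1] - 1, store(buf, 2, 5)[s + 1] + 2)[4] != 11) && c == -1 implies it.
Every state satisfying the precondition satisfies the weakest precondition: the implication holds.
Answer: valid


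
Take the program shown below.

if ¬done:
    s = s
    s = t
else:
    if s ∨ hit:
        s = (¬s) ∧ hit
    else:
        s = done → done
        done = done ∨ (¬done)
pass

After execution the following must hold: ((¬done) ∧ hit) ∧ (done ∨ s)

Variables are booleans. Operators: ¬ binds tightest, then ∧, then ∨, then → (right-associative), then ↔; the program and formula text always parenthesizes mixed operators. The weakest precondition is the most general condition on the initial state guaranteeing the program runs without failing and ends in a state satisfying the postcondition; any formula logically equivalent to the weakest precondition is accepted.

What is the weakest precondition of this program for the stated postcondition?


Working backward. After the program, the postcondition ((¬done) ∧ hit) ∧ (done ∨ s) must hold; in canonical form it is (¬done) ∧ hit ∧ (done ∨ s).
Before skip: (¬done) ∧ hit ∧ (done ∨ s)
Then branch requires (¬done) ∧ hit ∧ (done ∨ t); else branch requires ((s ∨ hit) → ((¬done) ∧ hit ∧ (done ∨ ((¬s) ∧ hit)))) ∧ (s ∨ hit).
Before the if: ((¬done) → ((¬done) ∧ hit ∧ (done ∨ t))) ∧ (done → (((s ∨ hit) → ((¬done) ∧ hit ∧ (done ∨ ((¬s) ∧ hit)))) ∧ (s ∨ hit)))
Answer: WP = ((¬done) → ((¬done) ∧ hit ∧ (done ∨ t))) ∧ (done → (((s ∨ hit) → ((¬done) ∧ hit ∧ (done ∨ ((¬s) ∧ hit)))) ∧ (s ∨ hit)))


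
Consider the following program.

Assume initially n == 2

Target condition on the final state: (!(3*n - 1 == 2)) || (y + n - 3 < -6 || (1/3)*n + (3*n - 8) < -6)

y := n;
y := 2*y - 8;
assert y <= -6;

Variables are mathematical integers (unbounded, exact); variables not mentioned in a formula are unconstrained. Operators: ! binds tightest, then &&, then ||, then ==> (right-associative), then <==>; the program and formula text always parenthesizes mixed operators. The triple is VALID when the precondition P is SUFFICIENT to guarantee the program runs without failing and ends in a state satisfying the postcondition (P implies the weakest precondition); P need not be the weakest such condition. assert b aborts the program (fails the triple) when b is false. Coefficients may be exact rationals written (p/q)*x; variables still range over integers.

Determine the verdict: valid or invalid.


Working backward. After the program, the postcondition (!(3*n - 1 == 2)) || (y + n - 3 < -6 || (1/3)*n + (3*n - 8) < -6) must hold; in canonical form it is (!(3*n == 3)) || n + y < -3 || (10/3)*n < 2.
Before assert y <= -6: y <= -6 && ((!(3*n == 3)) || n + y < -3 || (10/3)*n < 2)
Before y := 2*y - 8: 2*y <= 2 && ((!(3*n == 3)) || n + 2*y < 5 || (10/3)*n < 2)
Before y := n: 2*n <= 2 && ((!(3*n == 3)) || 3*n < 5 || (10/3)*n < 2)
The weakest precondition is 2*n <= 2 && ((!(3*n == 3)) || 3*n < 5 || (10/3)*n < 2).
Check whether n == 2 implies it.
Countermodel: at the initial state n = 2, the precondition holds but the weakest precondition fails.
Answer: invalid


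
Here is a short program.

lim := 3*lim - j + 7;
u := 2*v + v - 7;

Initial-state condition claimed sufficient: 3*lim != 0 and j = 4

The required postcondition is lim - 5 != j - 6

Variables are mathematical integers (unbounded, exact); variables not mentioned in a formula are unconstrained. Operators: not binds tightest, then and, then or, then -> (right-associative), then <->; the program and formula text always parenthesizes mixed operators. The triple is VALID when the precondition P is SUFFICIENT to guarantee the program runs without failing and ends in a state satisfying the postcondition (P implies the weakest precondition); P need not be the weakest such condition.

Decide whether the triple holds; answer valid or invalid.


Working backward. After the program, the postcondition lim - 5 != j - 6 must hold; in canonical form it is lim != j - 1.
Before u := 2*v + v - 7: lim != j - 1
Before lim := 3*lim - j + 7: 3*lim != 2*j - 8
The weakest precondition is 3*lim != 2*j - 8.
Check whether 3*lim != 0 and j = 4 implies it.
Every state satisfying the precondition satisfies the weakest precondition: the implication holds.
Answer: valid


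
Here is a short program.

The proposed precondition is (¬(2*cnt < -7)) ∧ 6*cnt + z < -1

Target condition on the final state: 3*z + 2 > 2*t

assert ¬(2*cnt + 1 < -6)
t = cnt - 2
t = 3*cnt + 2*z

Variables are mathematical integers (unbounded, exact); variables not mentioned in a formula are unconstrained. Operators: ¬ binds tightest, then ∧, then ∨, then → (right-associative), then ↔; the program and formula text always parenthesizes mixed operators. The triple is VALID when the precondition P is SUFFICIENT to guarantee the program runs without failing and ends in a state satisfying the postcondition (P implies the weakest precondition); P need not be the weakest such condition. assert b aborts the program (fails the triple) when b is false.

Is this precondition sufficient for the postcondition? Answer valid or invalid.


Working backward. After the program, the postcondition 3*z + 2 > 2*t must hold; in canonical form it is 3*z > 2*t - 2.
Before t := 3*cnt + 2*z: 6*cnt + z < 2
Before t := cnt - 2: 6*cnt + z < 2
Before assert ¬(2*cnt + 1 < -6): (¬(2*cnt < -7)) ∧ 6*cnt + z < 2
The weakest precondition is (¬(2*cnt < -7)) ∧ 6*cnt + z < 2.
Check whether (¬(2*cnt < -7)) ∧ 6*cnt + z < -1 implies it.
Every state satisfying the precondition satisfies the weakest precondition: the implication holds.
Answer: valid


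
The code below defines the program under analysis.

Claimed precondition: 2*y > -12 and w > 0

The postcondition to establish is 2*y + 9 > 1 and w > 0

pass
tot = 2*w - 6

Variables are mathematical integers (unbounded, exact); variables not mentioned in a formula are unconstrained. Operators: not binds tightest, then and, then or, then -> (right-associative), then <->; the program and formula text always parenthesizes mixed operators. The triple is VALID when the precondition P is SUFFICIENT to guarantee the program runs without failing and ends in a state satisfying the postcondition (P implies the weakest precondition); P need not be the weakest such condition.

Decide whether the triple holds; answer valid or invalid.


Working backward. After the program, the postcondition 2*y + 9 > 1 and w > 0 must hold; in canonical form it is 2*y > -8 and w > 0.
Before tot := 2*w - 6: 2*y > -8 and w > 0
Before skip: 2*y > -8 and w > 0
The weakest precondition is 2*y > -8 and w > 0.
Check whether 2*y > -12 and w > 0 implies it.
Countermodel: at the initial state w = 1, y = -5, the precondition holds but the weakest precondition fails.
Answer: invalid


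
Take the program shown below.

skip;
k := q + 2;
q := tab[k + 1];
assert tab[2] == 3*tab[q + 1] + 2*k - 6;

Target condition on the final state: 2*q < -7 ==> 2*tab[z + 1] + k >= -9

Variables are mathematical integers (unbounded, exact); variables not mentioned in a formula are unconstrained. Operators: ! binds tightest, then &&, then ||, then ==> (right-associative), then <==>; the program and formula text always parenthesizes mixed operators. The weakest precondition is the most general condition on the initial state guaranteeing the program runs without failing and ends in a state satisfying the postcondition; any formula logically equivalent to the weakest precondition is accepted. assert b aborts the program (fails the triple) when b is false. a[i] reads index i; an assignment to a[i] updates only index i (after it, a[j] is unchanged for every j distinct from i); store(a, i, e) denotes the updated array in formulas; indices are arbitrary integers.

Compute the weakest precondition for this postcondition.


Working backward. After the program, 2*q < -7 ==> 2*tab[z + 1] + k >= -9 must hold.
Before assert tab[2] == 3*tab[q + 1] + 2*k - 6: tab[2] == 3*tab[q + 1] + 2*k - 6 && (2*q < -7 ==> 2*tab[z + 1] + k >= -9)
Before q := tab[k + 1]: tab[2] == 3*tab[tab[k + 1] + 1] + 2*k - 6 && (2*tab[k + 1] < -7 ==> 2*tab[z + 1] + k >= -9)
Before k := q + 2: tab[2] == 3*tab[tab[q + 3] + 1] + 2*q - 2 && (2*tab[q + 3] < -7 ==> 2*tab[z + 1] + q >= -11)
Before skip: tab[2] == 3*tab[tab[q + 3] + 1] + 2*q - 2 && (2*tab[q + 3] < -7 ==> 2*tab[z + 1] + q >= -11)
Answer: WP = tab[2] == 3*tab[tab[q + 3] + 1] + 2*q - 2 && (2*tab[q + 3] < -7 ==> 2*tab[z + 1] + q >= -11)


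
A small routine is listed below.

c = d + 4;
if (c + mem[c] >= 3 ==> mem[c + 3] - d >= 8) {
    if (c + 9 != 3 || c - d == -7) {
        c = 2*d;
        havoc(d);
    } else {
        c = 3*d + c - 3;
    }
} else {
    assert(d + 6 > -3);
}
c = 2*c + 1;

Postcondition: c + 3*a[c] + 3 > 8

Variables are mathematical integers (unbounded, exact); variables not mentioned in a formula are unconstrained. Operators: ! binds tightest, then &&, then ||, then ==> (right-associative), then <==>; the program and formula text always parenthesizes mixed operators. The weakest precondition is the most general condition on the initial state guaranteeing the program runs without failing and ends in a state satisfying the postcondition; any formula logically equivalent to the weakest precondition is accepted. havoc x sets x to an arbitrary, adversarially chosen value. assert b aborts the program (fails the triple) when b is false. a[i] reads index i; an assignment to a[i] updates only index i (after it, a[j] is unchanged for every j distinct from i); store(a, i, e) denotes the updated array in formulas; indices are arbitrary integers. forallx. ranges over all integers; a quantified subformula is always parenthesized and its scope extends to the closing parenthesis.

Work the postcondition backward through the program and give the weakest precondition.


Working backward. After the program, the postcondition c + 3*a[c] + 3 > 8 must hold; in canonical form it is 3*a[c] + c > 5.
Before c := 2*c + 1: 3*a[2*c + 1] + 2*c > 4
Then branch requires ((c != -6 || c == d - 7) ==> 3*a[4*d + 1] + 4*d > 4) && ((!(c != -6 || c == d - 7)) ==> 3*a[2*c + 6*d - 5] + 2*c + 6*d > 10); else branch requires d > -9 && 3*a[2*c + 1] + 2*c > 4.
Before the if: ((mem[c] + c >= 3 ==> mem[c + 3] >= d + 8) ==> (((c != -6 || c == d - 7) ==> 3*a[4*d + 1] + 4*d > 4) && ((!(c != -6 || c == d - 7)) ==> 3*a[2*c + 6*d - 5] + 2*c + 6*d > 10))) && ((!(mem[c] + c >= 3 ==> mem[c + 3] >= d + 8)) ==> (d > -9 && 3*a[2*c + 1] + 2*c > 4))
Before c := d + 4: ((mem[d + 4] + d >= -1 ==> mem[d + 7] >= d + 8) ==> ((d != -10 ==> 3*a[4*d + 1] + 4*d > 4) && ((!(d != -10)) ==> 3*a[8*d + 3] + 8*d > 2))) && ((!(mem[d + 4] + d >= -1 ==> mem[d + 7] >= d + 8)) ==> (d > -9 && 3*a[2*d + 9] + 2*d > -4))
Answer: WP = ((mem[d + 4] + d >= -1 ==> mem[d + 7] >= d + 8) ==> ((d != -10 ==> 3*a[4*d + 1] + 4*d > 4) && ((!(d != -10)) ==> 3*a[8*d + 3] + 8*d > 2))) && ((!(mem[d + 4] + d >= -1 ==> mem[d + 7] >= d + 8)) ==> (d > -9 && 3*a[2*d + 9] + 2*d > -4))


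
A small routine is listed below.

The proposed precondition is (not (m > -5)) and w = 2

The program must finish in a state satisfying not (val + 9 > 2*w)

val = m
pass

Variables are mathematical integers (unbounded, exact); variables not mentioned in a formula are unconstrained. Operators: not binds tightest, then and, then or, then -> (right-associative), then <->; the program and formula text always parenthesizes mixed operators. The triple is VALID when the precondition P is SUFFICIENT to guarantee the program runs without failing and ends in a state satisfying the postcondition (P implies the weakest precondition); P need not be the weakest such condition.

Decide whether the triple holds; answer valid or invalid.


Working backward. After the program, the postcondition not (val + 9 > 2*w) must hold; in canonical form it is not (val > 2*w - 9).
Before skip: not (val > 2*w - 9)
Before val := m: not (m > 2*w - 9)
The weakest precondition is not (m > 2*w - 9).
Check whether (not (m > -5)) and w = 2 implies it.
Every state satisfying the precondition satisfies the weakest precondition: the implication holds.
Answer: valid


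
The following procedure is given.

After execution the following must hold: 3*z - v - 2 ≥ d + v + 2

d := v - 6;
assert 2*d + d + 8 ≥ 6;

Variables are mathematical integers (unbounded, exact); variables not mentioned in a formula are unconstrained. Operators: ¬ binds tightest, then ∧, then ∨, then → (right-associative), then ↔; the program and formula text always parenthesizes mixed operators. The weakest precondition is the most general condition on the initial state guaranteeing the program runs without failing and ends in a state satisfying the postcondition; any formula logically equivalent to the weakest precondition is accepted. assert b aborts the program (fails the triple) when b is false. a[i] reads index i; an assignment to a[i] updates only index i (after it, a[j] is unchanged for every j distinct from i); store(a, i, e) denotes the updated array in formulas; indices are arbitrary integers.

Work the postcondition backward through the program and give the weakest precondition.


Working backward. After the program, the postcondition 3*z - v - 2 ≥ d + v + 2 must hold; in canonical form it is 3*z ≥ d + 2*v + 4.
Before assert 2*d + d + 8 ≥ 6: 3*d ≥ -2 ∧ 3*z ≥ d + 2*v + 4
Before d := v - 6: 3*v ≥ 16 ∧ 3*z ≥ 3*v - 2
Answer: WP = 3*v ≥ 16 ∧ 3*z ≥ 3*v - 2


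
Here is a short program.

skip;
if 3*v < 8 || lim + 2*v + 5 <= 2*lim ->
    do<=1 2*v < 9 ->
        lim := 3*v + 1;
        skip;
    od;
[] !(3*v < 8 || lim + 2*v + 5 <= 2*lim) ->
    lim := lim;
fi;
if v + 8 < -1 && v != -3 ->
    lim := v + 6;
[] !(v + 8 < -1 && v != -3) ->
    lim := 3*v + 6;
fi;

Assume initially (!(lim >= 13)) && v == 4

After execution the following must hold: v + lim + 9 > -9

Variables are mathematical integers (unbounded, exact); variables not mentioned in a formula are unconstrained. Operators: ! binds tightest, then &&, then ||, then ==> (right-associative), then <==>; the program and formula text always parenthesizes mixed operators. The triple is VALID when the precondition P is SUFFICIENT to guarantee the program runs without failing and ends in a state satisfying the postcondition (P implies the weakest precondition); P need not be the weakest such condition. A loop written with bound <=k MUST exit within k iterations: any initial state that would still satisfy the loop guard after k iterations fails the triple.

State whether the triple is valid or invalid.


Working backward. After the program, the postcondition v + lim + 9 > -9 must hold; in canonical form it is lim + v > -18.
Then branch requires 2*v > -24; else branch requires 4*v > -24.
Before the if: ((v < -9 && v != -3) ==> 2*v > -24) && ((!(v < -9 && v != -3)) ==> 4*v > -24)
Then branch requires (2*v < 9 ==> ((!(2*v < 9)) && ((v < -9 && v != -3) ==> 2*v > -24) && ((!(v < -9 && v != -3)) ==> 4*v > -24))) && ((!(2*v < 9)) ==> (((v < -9 && v != -3) ==> 2*v > -24) && ((!(v < -9 && v != -3)) ==> 4*v > -24))); else branch requires ((v < -9 && v != -3) ==> 2*v > -24) && ((!(v < -9 && v != -3)) ==> 4*v > -24).
Before the if: ((3*v < 8 || 2*v <= lim - 5) ==> ((2*v < 9 ==> ((!(2*v < 9)) && ((v < -9 && v != -3) ==> 2*v > -24) && ((!(v < -9 && v != -3)) ==> 4*v > -24))) && ((!(2*v < 9)) ==> (((v < -9 && v != -3) ==> 2*v > -24) && ((!(v < -9 && v != -3)) ==> 4*v > -24))))) && ((!(3*v < 8 || 2*v <= lim - 5)) ==> (((v < -9 && v != -3) ==> 2*v > -24) && ((!(v < -9 && v != -3)) ==> 4*v > -24)))
Before skip: ((3*v < 8 || 2*v <= lim - 5) ==> ((2*v < 9 ==> ((!(2*v < 9)) && ((v < -9 && v != -3) ==> 2*v > -24) && ((!(v < -9 && v != -3)) ==> 4*v > -24))) && ((!(2*v < 9)) ==> (((v < -9 && v != -3) ==> 2*v > -24) && ((!(v < -9 && v != -3)) ==> 4*v > -24))))) && ((!(3*v < 8 || 2*v <= lim - 5)) ==> (((v < -9 && v != -3) ==> 2*v > -24) && ((!(v < -9 && v != -3)) ==> 4*v > -24)))
The weakest precondition is ((3*v < 8 || 2*v <= lim - 5) ==> ((2*v < 9 ==> ((!(2*v < 9)) && ((v < -9 && v != -3) ==> 2*v > -24) && ((!(v < -9 && v != -3)) ==> 4*v > -24))) && ((!(2*v < 9)) ==> (((v < -9 && v != -3) ==> 2*v > -24) && ((!(v < -9 && v != -3)) ==> 4*v > -24))))) && ((!(3*v < 8 || 2*v <= lim - 5)) ==> (((v < -9 && v != -3) ==> 2*v > -24) && ((!(v < -9 && v != -3)) ==> 4*v > -24))).
Check whether (!(lim >= 13)) && v == 4 implies it.
Every state satisfying the precondition satisfies the weakest precondition: the implication holds.
Answer: valid


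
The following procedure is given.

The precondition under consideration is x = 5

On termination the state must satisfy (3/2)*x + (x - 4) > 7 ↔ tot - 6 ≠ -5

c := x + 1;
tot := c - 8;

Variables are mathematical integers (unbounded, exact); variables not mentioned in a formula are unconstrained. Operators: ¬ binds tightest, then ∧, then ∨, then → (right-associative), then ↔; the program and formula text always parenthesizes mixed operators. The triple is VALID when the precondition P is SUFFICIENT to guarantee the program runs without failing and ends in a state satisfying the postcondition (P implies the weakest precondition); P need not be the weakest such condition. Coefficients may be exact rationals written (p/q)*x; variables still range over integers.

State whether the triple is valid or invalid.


Working backward. After the program, the postcondition (3/2)*x + (x - 4) > 7 ↔ tot - 6 ≠ -5 must hold; in canonical form it is (5/2)*x > 11 ↔ tot ≠ 1.
Before tot := c - 8: (5/2)*x > 11 ↔ c ≠ 9
Before c := x + 1: (5/2)*x > 11 ↔ x ≠ 8
The weakest precondition is (5/2)*x > 11 ↔ x ≠ 8.
Check whether x = 5 implies it.
Every state satisfying the precondition satisfies the weakest precondition: the implication holds.
Answer: valid


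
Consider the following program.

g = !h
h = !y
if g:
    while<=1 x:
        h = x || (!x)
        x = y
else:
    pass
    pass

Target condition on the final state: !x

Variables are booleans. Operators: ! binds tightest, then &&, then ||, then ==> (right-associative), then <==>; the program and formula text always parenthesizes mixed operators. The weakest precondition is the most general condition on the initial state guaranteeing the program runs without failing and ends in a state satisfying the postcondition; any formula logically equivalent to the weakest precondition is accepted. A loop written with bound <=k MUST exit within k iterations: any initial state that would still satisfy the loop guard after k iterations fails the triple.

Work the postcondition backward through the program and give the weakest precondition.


Working backward. After the program, !x must hold.
Then branch requires x ==> (!y); else branch requires !x.
Before the if: (g ==> (x ==> (!y))) && ((!g) ==> (!x))
Before h := !y: (g ==> (x ==> (!y))) && ((!g) ==> (!x))
Before g := !h: ((!h) ==> (x ==> (!y))) && (h ==> (!x))
Answer: WP = ((!h) ==> (x ==> (!y))) && (h ==> (!x))


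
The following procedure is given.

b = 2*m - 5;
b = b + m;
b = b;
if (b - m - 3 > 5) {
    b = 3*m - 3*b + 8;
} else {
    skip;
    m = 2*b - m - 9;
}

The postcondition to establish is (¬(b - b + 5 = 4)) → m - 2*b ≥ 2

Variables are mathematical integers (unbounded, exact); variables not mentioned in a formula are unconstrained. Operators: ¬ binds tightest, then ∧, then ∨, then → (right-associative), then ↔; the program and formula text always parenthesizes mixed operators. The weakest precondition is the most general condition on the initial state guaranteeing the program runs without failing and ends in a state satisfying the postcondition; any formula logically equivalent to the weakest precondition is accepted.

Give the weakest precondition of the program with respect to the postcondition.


Working backward. After the program, the postcondition (¬(b - b + 5 = 4)) → m - 2*b ≥ 2 must hold; in canonical form it is m ≥ 2*b + 2.
Then branch requires 6*b ≥ 5*m + 18; else branch requires m ≤ -11.
Before the if: (b > m + 8 → 6*b ≥ 5*m + 18) ∧ ((¬(b > m + 8)) → m ≤ -11)
Before b := b: (b > m + 8 → 6*b ≥ 5*m + 18) ∧ ((¬(b > m + 8)) → m ≤ -11)
Before b := b + m: (b > 8 → 6*b + m ≥ 18) ∧ ((¬(b > 8)) → m ≤ -11)
Before b := 2*m - 5: (2*m > 13 → 13*m ≥ 48) ∧ ((¬(2*m > 13)) → m ≤ -11)
Answer: WP = (2*m > 13 → 13*m ≥ 48) ∧ ((¬(2*m > 13)) → m ≤ -11)


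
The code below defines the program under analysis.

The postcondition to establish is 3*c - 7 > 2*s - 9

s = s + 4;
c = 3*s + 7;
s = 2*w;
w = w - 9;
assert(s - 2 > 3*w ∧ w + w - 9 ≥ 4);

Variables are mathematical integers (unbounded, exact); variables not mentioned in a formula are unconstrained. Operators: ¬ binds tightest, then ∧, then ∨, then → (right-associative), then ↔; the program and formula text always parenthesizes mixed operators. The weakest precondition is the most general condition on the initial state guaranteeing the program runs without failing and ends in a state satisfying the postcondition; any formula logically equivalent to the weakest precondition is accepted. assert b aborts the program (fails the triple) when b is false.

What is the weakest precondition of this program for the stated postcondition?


Working backward. After the program, the postcondition 3*c - 7 > 2*s - 9 must hold; in canonical form it is 3*c > 2*s - 2.
Before assert s - 2 > 3*w ∧ w + w - 9 ≥ 4: s > 3*w + 2 ∧ 2*w ≥ 13 ∧ 3*c > 2*s - 2
Before w := w - 9: s > 3*w - 25 ∧ 2*w ≥ 31 ∧ 3*c > 2*s - 2
Before s := 2*w: w < 25 ∧ 2*w ≥ 31 ∧ 3*c > 4*w - 2
Before c := 3*s + 7: w < 25 ∧ 2*w ≥ 31 ∧ 9*s > 4*w - 23
Before s := s + 4: w < 25 ∧ 2*w ≥ 31 ∧ 9*s > 4*w - 59
Answer: WP = w < 25 ∧ 2*w ≥ 31 ∧ 9*s > 4*w - 59
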